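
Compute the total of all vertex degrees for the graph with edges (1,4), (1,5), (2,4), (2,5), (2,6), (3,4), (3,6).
14 (handshake: sum of degrees = 2|E| = 2 x 7 = 14)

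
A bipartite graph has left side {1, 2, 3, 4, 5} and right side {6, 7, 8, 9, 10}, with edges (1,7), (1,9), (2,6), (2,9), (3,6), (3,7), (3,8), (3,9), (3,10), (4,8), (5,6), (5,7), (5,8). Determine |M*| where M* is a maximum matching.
5 (matching: (1,9), (2,6), (3,10), (4,8), (5,7); upper bound min(|L|,|R|) = min(5,5) = 5)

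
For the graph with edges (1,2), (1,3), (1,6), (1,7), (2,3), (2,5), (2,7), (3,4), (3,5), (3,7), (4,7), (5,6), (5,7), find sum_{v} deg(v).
26 (handshake: sum of degrees = 2|E| = 2 x 13 = 26)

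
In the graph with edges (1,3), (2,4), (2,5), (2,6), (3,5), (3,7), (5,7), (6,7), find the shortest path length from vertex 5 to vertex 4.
2 (path: 5 -> 2 -> 4, 2 edges)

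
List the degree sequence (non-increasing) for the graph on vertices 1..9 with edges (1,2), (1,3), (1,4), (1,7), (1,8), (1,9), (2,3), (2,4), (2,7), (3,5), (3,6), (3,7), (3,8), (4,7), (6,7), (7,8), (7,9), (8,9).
[7, 6, 6, 4, 4, 3, 3, 2, 1] (degrees: deg(1)=6, deg(2)=4, deg(3)=6, deg(4)=3, deg(5)=1, deg(6)=2, deg(7)=7, deg(8)=4, deg(9)=3)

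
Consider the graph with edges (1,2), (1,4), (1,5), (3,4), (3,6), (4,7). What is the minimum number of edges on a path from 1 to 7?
2 (path: 1 -> 4 -> 7, 2 edges)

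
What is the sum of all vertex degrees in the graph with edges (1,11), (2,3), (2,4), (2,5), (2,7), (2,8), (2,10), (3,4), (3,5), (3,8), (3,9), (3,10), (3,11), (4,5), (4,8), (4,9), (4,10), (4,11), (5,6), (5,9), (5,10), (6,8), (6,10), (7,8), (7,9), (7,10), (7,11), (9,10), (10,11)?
58 (handshake: sum of degrees = 2|E| = 2 x 29 = 58)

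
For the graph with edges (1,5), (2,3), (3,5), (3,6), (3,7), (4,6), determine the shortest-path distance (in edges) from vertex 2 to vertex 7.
2 (path: 2 -> 3 -> 7, 2 edges)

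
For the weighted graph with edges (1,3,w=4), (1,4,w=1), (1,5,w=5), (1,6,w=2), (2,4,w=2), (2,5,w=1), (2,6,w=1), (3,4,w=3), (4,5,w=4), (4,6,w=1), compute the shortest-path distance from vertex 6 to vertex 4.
1 (path: 6 -> 4; weights 1 = 1)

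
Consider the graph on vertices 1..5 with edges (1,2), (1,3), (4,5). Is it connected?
No, it has 2 components: {1, 2, 3}, {4, 5}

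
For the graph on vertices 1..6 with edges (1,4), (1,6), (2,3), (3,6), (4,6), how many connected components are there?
2 (components: {1, 2, 3, 4, 6}, {5})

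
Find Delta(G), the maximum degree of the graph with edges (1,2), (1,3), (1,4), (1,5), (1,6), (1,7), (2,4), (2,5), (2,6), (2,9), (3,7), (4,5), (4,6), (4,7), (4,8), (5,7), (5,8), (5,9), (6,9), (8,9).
6 (attained at vertices 1, 4, 5)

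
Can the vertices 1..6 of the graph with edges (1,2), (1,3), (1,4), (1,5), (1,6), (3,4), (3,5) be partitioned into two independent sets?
No (odd cycle of length 3: 5 -> 1 -> 3 -> 5)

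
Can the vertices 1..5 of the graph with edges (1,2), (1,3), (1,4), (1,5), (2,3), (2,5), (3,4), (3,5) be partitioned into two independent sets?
No (odd cycle of length 3: 3 -> 1 -> 2 -> 3)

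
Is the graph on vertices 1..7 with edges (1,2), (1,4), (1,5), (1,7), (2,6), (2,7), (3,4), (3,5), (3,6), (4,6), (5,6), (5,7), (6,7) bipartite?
No (odd cycle of length 3: 7 -> 1 -> 2 -> 7)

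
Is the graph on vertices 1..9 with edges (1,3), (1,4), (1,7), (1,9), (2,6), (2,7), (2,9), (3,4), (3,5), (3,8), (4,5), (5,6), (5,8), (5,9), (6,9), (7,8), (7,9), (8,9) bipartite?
No (odd cycle of length 3: 7 -> 1 -> 9 -> 7)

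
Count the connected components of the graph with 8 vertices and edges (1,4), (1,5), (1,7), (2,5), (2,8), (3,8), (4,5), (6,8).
1 (components: {1, 2, 3, 4, 5, 6, 7, 8})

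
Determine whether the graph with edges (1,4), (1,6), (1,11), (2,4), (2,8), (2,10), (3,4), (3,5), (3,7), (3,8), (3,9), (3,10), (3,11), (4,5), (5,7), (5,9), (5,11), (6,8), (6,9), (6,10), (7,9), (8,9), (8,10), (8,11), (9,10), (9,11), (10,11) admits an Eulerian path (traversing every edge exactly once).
No (6 vertices have odd degree: {1, 2, 3, 5, 7, 9}; Eulerian path requires 0 or 2)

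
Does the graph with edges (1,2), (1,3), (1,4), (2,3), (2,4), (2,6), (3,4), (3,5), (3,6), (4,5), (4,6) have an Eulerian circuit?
No (4 vertices have odd degree: {1, 3, 4, 6}; Eulerian circuit requires 0)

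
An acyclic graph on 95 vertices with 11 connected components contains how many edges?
84 (Each of the 11 component trees on V_i vertices has V_i - 1 edges; summing gives V - C = 95 - 11 = 84)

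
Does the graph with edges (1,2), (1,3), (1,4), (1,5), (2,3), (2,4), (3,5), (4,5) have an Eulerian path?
No (4 vertices have odd degree: {2, 3, 4, 5}; Eulerian path requires 0 or 2)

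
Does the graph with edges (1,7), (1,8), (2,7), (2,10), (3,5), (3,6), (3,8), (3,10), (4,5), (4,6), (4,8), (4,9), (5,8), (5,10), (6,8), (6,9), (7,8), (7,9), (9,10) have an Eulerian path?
Yes — and in fact it has an Eulerian circuit (the graph is connected and all 10 vertices have even degree)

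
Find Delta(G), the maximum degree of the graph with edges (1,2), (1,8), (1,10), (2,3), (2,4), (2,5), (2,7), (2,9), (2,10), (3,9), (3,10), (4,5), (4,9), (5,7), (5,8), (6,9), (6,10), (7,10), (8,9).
7 (attained at vertex 2)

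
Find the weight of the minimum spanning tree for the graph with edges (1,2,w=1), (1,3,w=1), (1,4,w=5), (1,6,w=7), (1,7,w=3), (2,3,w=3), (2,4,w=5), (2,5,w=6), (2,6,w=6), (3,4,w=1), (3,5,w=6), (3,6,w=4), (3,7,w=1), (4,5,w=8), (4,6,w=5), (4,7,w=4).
14 (MST edges: (1,2,w=1), (1,3,w=1), (2,5,w=6), (3,4,w=1), (3,6,w=4), (3,7,w=1); sum of weights 1 + 1 + 6 + 1 + 4 + 1 = 14)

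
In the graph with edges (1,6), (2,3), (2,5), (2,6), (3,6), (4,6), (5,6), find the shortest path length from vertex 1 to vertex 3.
2 (path: 1 -> 6 -> 3, 2 edges)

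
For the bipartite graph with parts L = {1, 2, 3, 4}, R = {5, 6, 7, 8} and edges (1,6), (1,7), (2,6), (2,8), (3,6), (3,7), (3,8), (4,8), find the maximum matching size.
3 (matching: (1,7), (2,8), (3,6); upper bound min(|L|,|R|) = min(4,4) = 4)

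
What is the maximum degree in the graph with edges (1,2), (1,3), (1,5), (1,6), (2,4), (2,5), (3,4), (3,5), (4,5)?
4 (attained at vertices 1, 5)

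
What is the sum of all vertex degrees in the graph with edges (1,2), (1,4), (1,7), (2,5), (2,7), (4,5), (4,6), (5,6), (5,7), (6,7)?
20 (handshake: sum of degrees = 2|E| = 2 x 10 = 20)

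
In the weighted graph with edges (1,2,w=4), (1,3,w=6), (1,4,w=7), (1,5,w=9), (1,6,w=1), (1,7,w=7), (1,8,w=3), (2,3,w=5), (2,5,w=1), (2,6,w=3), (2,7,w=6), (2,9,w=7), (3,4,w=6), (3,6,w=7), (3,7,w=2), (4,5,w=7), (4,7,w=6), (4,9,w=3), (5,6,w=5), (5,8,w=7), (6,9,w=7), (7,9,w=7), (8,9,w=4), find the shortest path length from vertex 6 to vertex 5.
4 (path: 6 -> 2 -> 5; weights 3 + 1 = 4)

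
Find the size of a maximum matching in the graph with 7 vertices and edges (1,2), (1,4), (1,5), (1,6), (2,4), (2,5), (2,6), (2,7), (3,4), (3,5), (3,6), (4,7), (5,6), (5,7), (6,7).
3 (matching: (1,5), (3,4), (6,7); upper bound floor(n/2) = floor(7/2) = 3)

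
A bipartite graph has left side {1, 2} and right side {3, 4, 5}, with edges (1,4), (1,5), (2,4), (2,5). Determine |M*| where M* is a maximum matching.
2 (matching: (1,5), (2,4); upper bound min(|L|,|R|) = min(2,3) = 2)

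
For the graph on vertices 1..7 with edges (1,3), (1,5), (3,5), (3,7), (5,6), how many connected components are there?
3 (components: {1, 3, 5, 6, 7}, {2}, {4})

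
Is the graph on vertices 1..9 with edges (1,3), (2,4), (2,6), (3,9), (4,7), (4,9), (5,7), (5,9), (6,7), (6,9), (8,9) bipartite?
Yes. Partition: {1, 2, 7, 9}, {3, 4, 5, 6, 8}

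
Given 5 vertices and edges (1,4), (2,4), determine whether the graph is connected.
No, it has 3 components: {1, 2, 4}, {3}, {5}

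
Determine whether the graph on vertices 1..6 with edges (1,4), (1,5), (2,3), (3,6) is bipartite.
Yes. Partition: {1, 2, 6}, {3, 4, 5}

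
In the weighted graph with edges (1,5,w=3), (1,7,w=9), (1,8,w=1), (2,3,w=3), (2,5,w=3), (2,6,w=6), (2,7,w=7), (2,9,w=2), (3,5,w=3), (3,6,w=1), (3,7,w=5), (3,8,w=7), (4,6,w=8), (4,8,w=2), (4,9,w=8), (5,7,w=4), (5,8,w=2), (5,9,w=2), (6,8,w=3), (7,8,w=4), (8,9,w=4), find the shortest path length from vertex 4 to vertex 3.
6 (path: 4 -> 8 -> 6 -> 3; weights 2 + 3 + 1 = 6)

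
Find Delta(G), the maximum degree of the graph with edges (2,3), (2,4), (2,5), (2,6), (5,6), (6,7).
4 (attained at vertex 2)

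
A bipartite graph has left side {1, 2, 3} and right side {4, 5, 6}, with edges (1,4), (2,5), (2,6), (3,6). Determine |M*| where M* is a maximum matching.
3 (matching: (1,4), (2,5), (3,6); upper bound min(|L|,|R|) = min(3,3) = 3)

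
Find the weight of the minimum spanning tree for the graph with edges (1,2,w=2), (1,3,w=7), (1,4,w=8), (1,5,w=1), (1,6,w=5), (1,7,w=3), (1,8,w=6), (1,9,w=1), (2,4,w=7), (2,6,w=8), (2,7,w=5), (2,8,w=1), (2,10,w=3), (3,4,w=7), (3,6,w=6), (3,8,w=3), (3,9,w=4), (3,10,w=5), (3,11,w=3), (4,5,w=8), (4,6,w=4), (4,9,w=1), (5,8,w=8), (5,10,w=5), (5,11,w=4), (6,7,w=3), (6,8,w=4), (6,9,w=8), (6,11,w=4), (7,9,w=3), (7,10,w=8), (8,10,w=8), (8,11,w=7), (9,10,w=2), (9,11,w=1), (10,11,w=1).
17 (MST edges: (1,2,w=2), (1,5,w=1), (1,7,w=3), (1,9,w=1), (2,8,w=1), (3,8,w=3), (4,9,w=1), (6,7,w=3), (9,11,w=1), (10,11,w=1); sum of weights 2 + 1 + 3 + 1 + 1 + 3 + 1 + 3 + 1 + 1 = 17)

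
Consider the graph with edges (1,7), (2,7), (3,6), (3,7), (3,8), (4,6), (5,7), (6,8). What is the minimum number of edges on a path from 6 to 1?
3 (path: 6 -> 3 -> 7 -> 1, 3 edges)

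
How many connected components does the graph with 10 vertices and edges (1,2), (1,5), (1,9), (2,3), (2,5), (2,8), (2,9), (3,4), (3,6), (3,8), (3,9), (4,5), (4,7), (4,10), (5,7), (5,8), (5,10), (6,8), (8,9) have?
1 (components: {1, 2, 3, 4, 5, 6, 7, 8, 9, 10})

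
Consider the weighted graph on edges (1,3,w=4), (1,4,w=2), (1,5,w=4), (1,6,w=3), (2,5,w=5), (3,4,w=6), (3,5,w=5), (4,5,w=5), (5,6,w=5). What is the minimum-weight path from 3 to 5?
5 (path: 3 -> 5; weights 5 = 5)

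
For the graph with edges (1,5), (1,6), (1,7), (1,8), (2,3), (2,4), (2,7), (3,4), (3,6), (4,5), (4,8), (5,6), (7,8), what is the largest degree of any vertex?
4 (attained at vertices 1, 4)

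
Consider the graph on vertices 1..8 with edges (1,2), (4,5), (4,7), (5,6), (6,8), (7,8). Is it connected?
No, it has 3 components: {1, 2}, {3}, {4, 5, 6, 7, 8}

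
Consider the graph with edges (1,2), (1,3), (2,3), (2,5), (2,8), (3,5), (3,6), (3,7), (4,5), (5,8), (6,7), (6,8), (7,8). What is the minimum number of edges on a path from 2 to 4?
2 (path: 2 -> 5 -> 4, 2 edges)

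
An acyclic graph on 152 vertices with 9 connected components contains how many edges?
143 (Each of the 9 component trees on V_i vertices has V_i - 1 edges; summing gives V - C = 152 - 9 = 143)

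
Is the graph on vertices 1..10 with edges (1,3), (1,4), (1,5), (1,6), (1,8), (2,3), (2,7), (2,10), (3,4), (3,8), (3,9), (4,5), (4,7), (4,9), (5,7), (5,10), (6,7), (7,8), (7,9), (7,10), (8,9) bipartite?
No (odd cycle of length 3: 8 -> 1 -> 3 -> 8)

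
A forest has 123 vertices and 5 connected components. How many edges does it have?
118 (Each of the 5 component trees on V_i vertices has V_i - 1 edges; summing gives V - C = 123 - 5 = 118)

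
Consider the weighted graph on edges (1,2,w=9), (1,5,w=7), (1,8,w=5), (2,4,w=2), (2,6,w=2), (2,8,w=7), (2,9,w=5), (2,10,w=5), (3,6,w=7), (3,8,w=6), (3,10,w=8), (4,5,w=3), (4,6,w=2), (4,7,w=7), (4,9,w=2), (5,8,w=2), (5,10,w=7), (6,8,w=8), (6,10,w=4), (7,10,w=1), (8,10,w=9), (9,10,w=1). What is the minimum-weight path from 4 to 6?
2 (path: 4 -> 6; weights 2 = 2)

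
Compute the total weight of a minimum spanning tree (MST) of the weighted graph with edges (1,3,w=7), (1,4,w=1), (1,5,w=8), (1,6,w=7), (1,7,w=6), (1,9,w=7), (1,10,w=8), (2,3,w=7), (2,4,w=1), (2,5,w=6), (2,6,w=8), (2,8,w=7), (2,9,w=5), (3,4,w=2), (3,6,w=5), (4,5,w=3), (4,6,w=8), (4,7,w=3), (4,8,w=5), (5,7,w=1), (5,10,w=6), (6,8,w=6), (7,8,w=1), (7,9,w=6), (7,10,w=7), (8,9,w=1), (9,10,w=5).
20 (MST edges: (1,4,w=1), (2,4,w=1), (3,4,w=2), (3,6,w=5), (4,5,w=3), (5,7,w=1), (7,8,w=1), (8,9,w=1), (9,10,w=5); sum of weights 1 + 1 + 2 + 5 + 3 + 1 + 1 + 1 + 5 = 20)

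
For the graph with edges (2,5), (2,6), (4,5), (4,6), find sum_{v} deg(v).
8 (handshake: sum of degrees = 2|E| = 2 x 4 = 8)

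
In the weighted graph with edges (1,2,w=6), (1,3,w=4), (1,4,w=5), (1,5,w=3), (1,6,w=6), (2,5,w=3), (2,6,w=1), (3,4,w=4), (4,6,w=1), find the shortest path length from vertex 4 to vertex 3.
4 (path: 4 -> 3; weights 4 = 4)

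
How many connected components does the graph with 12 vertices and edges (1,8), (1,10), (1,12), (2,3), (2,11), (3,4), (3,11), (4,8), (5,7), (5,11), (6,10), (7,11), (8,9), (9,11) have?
1 (components: {1, 2, 3, 4, 5, 6, 7, 8, 9, 10, 11, 12})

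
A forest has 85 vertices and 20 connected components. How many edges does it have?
65 (Each of the 20 component trees on V_i vertices has V_i - 1 edges; summing gives V - C = 85 - 20 = 65)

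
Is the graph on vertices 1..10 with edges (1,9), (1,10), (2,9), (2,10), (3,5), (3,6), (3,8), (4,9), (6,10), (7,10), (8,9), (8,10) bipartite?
Yes. Partition: {1, 2, 4, 5, 6, 7, 8}, {3, 9, 10}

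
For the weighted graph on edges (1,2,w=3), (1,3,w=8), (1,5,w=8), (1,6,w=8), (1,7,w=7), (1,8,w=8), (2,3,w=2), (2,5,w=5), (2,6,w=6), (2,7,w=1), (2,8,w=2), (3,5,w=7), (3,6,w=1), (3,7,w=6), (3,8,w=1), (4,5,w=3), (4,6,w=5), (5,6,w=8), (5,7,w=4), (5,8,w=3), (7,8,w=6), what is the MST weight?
14 (MST edges: (1,2,w=3), (2,3,w=2), (2,7,w=1), (3,6,w=1), (3,8,w=1), (4,5,w=3), (5,8,w=3); sum of weights 3 + 2 + 1 + 1 + 1 + 3 + 3 = 14)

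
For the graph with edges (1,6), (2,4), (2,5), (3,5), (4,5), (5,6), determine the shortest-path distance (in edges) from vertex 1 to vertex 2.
3 (path: 1 -> 6 -> 5 -> 2, 3 edges)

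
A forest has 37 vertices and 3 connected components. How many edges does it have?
34 (Each of the 3 component trees on V_i vertices has V_i - 1 edges; summing gives V - C = 37 - 3 = 34)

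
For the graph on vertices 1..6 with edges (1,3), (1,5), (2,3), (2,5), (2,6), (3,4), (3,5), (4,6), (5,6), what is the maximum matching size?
3 (matching: (1,5), (2,3), (4,6); upper bound floor(n/2) = floor(6/2) = 3)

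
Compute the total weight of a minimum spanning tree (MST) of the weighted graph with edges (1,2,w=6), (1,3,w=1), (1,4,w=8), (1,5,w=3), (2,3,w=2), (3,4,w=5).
11 (MST edges: (1,3,w=1), (1,5,w=3), (2,3,w=2), (3,4,w=5); sum of weights 1 + 3 + 2 + 5 = 11)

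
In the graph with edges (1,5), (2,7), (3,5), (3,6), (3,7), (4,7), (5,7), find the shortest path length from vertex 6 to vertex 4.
3 (path: 6 -> 3 -> 7 -> 4, 3 edges)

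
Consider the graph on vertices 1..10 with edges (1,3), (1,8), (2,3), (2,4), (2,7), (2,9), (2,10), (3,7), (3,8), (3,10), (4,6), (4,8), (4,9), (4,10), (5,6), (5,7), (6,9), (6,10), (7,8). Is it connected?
Yes (BFS from 1 visits [1, 3, 8, 2, 7, 10, 4, 9, 5, 6] — all 10 vertices reached)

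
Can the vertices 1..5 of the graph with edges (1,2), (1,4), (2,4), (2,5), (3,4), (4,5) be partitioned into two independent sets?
No (odd cycle of length 3: 4 -> 1 -> 2 -> 4)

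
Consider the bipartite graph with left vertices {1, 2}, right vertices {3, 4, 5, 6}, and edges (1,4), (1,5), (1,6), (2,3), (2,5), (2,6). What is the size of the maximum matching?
2 (matching: (1,6), (2,5); upper bound min(|L|,|R|) = min(2,4) = 2)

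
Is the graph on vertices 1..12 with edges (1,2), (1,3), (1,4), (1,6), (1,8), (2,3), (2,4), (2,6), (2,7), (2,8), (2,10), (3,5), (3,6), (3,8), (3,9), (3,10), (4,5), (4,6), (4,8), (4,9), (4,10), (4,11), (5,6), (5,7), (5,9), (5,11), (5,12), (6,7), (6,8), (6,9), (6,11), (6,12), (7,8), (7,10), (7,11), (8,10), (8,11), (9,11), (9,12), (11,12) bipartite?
No (odd cycle of length 3: 3 -> 1 -> 2 -> 3)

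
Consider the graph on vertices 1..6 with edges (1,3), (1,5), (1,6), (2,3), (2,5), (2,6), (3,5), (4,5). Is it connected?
Yes (BFS from 1 visits [1, 3, 5, 6, 2, 4] — all 6 vertices reached)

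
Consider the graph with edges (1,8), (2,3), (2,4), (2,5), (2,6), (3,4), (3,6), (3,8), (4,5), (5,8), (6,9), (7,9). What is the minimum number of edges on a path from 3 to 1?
2 (path: 3 -> 8 -> 1, 2 edges)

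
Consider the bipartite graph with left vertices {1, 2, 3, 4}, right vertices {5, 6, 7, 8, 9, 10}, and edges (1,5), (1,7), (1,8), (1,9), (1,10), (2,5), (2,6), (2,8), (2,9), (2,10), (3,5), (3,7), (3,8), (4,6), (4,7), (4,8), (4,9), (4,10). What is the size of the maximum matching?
4 (matching: (1,10), (2,9), (3,8), (4,7); upper bound min(|L|,|R|) = min(4,6) = 4)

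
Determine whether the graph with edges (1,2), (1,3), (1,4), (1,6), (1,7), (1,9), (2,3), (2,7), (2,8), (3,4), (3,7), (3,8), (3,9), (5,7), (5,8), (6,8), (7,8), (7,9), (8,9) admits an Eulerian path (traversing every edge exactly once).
Yes — and in fact it has an Eulerian circuit (the graph is connected and all 9 vertices have even degree)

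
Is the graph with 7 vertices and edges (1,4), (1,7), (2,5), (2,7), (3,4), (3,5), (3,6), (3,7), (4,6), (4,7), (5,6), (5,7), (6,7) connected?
Yes (BFS from 1 visits [1, 4, 7, 3, 6, 2, 5] — all 7 vertices reached)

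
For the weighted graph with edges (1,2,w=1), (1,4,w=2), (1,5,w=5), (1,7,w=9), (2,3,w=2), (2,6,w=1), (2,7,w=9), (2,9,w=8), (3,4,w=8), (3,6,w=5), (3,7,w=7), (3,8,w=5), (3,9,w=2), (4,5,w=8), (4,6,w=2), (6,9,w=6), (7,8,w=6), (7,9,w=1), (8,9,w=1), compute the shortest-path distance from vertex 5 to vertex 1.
5 (path: 5 -> 1; weights 5 = 5)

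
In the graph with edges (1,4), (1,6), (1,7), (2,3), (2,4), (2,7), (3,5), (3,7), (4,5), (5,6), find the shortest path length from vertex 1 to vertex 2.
2 (path: 1 -> 4 -> 2, 2 edges)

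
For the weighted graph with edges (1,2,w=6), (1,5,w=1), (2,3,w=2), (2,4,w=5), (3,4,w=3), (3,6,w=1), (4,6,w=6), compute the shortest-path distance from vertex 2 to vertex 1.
6 (path: 2 -> 1; weights 6 = 6)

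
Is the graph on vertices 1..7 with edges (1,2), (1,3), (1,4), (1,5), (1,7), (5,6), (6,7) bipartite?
Yes. Partition: {1, 6}, {2, 3, 4, 5, 7}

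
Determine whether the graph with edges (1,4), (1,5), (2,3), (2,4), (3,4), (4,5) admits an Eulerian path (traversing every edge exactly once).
Yes — and in fact it has an Eulerian circuit (the graph is connected and all 5 vertices have even degree)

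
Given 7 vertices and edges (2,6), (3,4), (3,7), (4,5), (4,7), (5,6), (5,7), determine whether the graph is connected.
No, it has 2 components: {1}, {2, 3, 4, 5, 6, 7}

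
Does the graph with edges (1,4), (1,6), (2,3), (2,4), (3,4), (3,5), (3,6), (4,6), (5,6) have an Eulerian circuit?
Yes (the graph is connected and all 6 vertices have even degree)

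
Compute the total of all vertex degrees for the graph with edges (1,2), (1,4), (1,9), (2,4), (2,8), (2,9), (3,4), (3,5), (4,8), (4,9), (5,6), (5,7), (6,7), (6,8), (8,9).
30 (handshake: sum of degrees = 2|E| = 2 x 15 = 30)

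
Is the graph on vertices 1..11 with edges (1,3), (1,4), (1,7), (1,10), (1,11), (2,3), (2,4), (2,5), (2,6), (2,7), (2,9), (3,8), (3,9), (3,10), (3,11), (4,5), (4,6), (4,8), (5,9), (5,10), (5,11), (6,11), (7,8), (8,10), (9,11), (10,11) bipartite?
No (odd cycle of length 3: 10 -> 1 -> 3 -> 10)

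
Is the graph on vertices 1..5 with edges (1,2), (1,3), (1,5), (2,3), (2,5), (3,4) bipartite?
No (odd cycle of length 3: 5 -> 1 -> 2 -> 5)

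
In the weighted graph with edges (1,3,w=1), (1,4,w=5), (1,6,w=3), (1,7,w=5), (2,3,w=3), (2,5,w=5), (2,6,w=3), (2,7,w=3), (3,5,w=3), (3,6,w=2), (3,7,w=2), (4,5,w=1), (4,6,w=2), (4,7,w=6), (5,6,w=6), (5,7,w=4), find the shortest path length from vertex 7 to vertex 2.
3 (path: 7 -> 2; weights 3 = 3)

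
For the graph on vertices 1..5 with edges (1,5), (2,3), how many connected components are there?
3 (components: {1, 5}, {2, 3}, {4})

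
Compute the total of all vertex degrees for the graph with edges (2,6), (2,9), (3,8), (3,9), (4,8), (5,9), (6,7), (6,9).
16 (handshake: sum of degrees = 2|E| = 2 x 8 = 16)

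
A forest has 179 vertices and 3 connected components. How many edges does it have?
176 (Each of the 3 component trees on V_i vertices has V_i - 1 edges; summing gives V - C = 179 - 3 = 176)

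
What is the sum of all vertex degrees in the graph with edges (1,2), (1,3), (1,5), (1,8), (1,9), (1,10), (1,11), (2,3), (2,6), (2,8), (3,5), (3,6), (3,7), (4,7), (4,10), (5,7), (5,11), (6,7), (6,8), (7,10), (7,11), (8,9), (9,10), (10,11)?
48 (handshake: sum of degrees = 2|E| = 2 x 24 = 48)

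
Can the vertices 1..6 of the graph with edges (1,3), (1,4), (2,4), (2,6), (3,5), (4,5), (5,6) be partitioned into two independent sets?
Yes. Partition: {1, 2, 5}, {3, 4, 6}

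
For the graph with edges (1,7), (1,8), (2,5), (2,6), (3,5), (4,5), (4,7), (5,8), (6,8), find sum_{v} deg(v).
18 (handshake: sum of degrees = 2|E| = 2 x 9 = 18)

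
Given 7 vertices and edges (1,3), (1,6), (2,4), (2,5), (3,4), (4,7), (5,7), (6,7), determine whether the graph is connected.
Yes (BFS from 1 visits [1, 3, 6, 4, 7, 2, 5] — all 7 vertices reached)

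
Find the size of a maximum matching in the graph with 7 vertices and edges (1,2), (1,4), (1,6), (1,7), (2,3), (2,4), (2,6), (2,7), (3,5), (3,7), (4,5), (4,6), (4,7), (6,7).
3 (matching: (1,7), (2,6), (3,5); upper bound floor(n/2) = floor(7/2) = 3)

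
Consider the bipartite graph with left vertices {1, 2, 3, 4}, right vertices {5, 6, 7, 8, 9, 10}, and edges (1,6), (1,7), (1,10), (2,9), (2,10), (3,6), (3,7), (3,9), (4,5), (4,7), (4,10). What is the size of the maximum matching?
4 (matching: (1,10), (2,9), (3,6), (4,7); upper bound min(|L|,|R|) = min(4,6) = 4)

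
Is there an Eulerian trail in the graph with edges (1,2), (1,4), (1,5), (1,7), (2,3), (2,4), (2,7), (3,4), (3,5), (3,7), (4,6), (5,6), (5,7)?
Yes — and in fact it has an Eulerian circuit (the graph is connected and all 7 vertices have even degree)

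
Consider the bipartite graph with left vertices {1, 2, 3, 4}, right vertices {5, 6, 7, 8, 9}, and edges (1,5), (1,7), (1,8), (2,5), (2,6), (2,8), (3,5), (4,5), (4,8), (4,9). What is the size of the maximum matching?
4 (matching: (1,7), (2,8), (3,5), (4,9); upper bound min(|L|,|R|) = min(4,5) = 4)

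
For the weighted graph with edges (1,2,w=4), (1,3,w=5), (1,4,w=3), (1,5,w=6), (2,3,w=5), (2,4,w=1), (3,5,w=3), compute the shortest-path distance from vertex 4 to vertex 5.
9 (path: 4 -> 1 -> 5; weights 3 + 6 = 9)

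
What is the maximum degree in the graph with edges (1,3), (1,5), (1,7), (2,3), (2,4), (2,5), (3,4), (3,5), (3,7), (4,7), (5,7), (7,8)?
5 (attained at vertices 3, 7)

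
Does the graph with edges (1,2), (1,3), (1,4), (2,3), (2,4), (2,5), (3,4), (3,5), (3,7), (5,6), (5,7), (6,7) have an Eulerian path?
No (4 vertices have odd degree: {1, 3, 4, 7}; Eulerian path requires 0 or 2)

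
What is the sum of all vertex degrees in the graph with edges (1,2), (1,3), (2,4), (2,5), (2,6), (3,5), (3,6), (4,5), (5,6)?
18 (handshake: sum of degrees = 2|E| = 2 x 9 = 18)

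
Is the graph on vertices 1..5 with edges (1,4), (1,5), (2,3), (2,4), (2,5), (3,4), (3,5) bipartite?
No (odd cycle of length 3: 3 -> 4 -> 2 -> 3)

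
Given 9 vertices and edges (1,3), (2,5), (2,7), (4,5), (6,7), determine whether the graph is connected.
No, it has 4 components: {1, 3}, {2, 4, 5, 6, 7}, {8}, {9}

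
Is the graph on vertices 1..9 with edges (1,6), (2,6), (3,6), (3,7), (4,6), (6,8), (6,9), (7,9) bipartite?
Yes. Partition: {1, 2, 3, 4, 5, 8, 9}, {6, 7}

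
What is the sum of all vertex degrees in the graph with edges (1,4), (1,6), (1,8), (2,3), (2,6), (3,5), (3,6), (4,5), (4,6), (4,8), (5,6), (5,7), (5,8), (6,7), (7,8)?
30 (handshake: sum of degrees = 2|E| = 2 x 15 = 30)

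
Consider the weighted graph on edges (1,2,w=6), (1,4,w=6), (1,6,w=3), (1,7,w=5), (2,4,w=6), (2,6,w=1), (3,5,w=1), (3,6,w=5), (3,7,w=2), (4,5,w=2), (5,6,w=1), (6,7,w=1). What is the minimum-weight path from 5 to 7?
2 (path: 5 -> 6 -> 7; weights 1 + 1 = 2)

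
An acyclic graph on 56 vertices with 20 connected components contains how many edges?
36 (Each of the 20 component trees on V_i vertices has V_i - 1 edges; summing gives V - C = 56 - 20 = 36)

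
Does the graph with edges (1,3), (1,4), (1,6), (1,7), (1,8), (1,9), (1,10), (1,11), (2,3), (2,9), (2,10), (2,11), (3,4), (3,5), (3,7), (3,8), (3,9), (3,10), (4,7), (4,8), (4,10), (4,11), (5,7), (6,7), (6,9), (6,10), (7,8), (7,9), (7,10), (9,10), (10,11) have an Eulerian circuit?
Yes (the graph is connected and all 11 vertices have even degree)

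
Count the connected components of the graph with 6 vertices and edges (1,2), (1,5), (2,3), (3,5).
3 (components: {1, 2, 3, 5}, {4}, {6})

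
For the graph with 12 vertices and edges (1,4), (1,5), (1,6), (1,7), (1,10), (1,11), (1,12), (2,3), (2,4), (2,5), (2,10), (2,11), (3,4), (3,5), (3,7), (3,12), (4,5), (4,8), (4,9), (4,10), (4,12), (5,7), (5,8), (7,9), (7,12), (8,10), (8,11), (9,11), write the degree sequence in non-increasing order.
[8, 7, 6, 5, 5, 5, 4, 4, 4, 4, 3, 1] (degrees: deg(1)=7, deg(2)=5, deg(3)=5, deg(4)=8, deg(5)=6, deg(6)=1, deg(7)=5, deg(8)=4, deg(9)=3, deg(10)=4, deg(11)=4, deg(12)=4)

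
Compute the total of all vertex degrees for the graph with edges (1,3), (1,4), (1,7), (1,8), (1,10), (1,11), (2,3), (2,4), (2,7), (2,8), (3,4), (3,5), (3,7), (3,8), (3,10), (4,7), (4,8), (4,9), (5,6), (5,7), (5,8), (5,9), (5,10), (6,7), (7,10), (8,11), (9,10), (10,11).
56 (handshake: sum of degrees = 2|E| = 2 x 28 = 56)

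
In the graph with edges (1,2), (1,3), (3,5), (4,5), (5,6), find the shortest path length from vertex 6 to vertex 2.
4 (path: 6 -> 5 -> 3 -> 1 -> 2, 4 edges)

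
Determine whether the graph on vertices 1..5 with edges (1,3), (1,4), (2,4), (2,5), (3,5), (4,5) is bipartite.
No (odd cycle of length 3: 5 -> 4 -> 2 -> 5)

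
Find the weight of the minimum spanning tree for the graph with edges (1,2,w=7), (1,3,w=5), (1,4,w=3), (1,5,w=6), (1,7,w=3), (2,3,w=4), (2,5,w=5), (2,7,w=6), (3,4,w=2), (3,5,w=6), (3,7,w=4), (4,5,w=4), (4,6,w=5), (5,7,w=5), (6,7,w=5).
21 (MST edges: (1,4,w=3), (1,7,w=3), (2,3,w=4), (3,4,w=2), (4,5,w=4), (4,6,w=5); sum of weights 3 + 3 + 4 + 2 + 4 + 5 = 21)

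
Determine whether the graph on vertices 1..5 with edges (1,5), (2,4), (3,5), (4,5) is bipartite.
Yes. Partition: {1, 3, 4}, {2, 5}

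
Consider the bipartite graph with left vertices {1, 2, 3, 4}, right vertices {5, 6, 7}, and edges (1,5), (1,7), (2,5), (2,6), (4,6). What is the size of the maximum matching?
3 (matching: (1,7), (2,5), (4,6); upper bound min(|L|,|R|) = min(4,3) = 3)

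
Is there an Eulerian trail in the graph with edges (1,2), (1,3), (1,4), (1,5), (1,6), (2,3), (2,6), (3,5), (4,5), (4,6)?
No (6 vertices have odd degree: {1, 2, 3, 4, 5, 6}; Eulerian path requires 0 or 2)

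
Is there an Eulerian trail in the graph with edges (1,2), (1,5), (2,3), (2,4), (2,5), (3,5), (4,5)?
Yes — and in fact it has an Eulerian circuit (the graph is connected and all 5 vertices have even degree)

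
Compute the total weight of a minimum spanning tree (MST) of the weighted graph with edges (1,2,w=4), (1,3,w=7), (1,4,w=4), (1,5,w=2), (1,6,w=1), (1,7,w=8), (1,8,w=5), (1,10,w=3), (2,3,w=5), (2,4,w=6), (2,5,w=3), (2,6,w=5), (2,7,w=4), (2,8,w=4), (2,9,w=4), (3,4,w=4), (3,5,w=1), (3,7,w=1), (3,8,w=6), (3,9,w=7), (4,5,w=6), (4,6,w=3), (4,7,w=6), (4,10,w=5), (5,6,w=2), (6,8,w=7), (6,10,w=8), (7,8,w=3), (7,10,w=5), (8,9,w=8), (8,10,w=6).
21 (MST edges: (1,5,w=2), (1,6,w=1), (1,10,w=3), (2,5,w=3), (2,9,w=4), (3,5,w=1), (3,7,w=1), (4,6,w=3), (7,8,w=3); sum of weights 2 + 1 + 3 + 3 + 4 + 1 + 1 + 3 + 3 = 21)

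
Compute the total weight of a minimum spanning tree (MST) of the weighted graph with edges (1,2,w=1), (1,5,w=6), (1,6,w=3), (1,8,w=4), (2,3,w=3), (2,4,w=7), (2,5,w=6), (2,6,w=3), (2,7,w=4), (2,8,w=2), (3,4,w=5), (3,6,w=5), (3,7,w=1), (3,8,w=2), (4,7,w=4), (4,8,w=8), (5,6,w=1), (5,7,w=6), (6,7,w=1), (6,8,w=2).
12 (MST edges: (1,2,w=1), (2,8,w=2), (3,7,w=1), (3,8,w=2), (4,7,w=4), (5,6,w=1), (6,7,w=1); sum of weights 1 + 2 + 1 + 2 + 4 + 1 + 1 = 12)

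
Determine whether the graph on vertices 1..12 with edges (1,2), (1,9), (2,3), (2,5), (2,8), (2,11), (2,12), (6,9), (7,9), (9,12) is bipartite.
Yes. Partition: {1, 3, 4, 5, 6, 7, 8, 10, 11, 12}, {2, 9}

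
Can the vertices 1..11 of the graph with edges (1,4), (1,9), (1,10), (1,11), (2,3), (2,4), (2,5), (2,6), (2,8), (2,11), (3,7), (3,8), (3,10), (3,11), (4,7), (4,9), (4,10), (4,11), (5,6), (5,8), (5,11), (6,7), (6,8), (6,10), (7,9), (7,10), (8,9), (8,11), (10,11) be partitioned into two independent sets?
No (odd cycle of length 3: 4 -> 1 -> 11 -> 4)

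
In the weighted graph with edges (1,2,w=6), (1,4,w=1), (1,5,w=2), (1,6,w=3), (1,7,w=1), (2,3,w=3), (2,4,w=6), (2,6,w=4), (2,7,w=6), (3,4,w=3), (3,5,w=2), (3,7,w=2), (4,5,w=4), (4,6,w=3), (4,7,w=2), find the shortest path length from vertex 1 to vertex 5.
2 (path: 1 -> 5; weights 2 = 2)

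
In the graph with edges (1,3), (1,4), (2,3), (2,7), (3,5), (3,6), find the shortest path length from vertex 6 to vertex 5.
2 (path: 6 -> 3 -> 5, 2 edges)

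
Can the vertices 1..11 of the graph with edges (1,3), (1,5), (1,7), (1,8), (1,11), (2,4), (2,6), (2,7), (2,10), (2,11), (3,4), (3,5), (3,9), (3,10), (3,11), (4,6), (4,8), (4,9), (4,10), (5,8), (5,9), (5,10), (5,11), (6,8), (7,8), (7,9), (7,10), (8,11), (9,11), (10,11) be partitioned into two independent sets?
No (odd cycle of length 3: 8 -> 1 -> 5 -> 8)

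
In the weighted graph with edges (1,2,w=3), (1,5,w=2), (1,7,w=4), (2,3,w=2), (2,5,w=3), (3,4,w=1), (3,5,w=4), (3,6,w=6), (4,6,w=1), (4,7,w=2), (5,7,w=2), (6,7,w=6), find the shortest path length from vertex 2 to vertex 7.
5 (path: 2 -> 5 -> 7; weights 3 + 2 = 5)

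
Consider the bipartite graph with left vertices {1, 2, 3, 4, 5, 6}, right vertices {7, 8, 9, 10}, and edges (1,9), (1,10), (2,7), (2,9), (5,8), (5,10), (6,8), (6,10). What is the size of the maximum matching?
4 (matching: (1,9), (2,7), (5,8), (6,10); upper bound min(|L|,|R|) = min(6,4) = 4)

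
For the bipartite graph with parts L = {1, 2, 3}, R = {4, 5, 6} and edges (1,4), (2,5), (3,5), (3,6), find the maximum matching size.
3 (matching: (1,4), (2,5), (3,6); upper bound min(|L|,|R|) = min(3,3) = 3)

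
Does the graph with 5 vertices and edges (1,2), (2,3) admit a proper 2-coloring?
Yes. Partition: {1, 3, 4, 5}, {2}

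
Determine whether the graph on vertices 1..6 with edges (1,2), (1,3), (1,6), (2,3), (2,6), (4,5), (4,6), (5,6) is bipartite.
No (odd cycle of length 3: 6 -> 1 -> 2 -> 6)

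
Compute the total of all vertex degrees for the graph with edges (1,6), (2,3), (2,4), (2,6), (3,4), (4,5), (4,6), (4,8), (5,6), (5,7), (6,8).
22 (handshake: sum of degrees = 2|E| = 2 x 11 = 22)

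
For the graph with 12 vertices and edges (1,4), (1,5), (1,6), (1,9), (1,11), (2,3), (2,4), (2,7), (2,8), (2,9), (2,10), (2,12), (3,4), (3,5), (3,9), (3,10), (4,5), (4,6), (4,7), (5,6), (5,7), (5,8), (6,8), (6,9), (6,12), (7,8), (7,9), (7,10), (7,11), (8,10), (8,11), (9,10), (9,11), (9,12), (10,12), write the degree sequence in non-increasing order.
[8, 7, 7, 6, 6, 6, 6, 6, 5, 5, 4, 4] (degrees: deg(1)=5, deg(2)=7, deg(3)=5, deg(4)=6, deg(5)=6, deg(6)=6, deg(7)=7, deg(8)=6, deg(9)=8, deg(10)=6, deg(11)=4, deg(12)=4)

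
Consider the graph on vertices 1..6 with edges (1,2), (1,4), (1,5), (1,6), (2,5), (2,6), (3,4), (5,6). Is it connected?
Yes (BFS from 1 visits [1, 2, 4, 5, 6, 3] — all 6 vertices reached)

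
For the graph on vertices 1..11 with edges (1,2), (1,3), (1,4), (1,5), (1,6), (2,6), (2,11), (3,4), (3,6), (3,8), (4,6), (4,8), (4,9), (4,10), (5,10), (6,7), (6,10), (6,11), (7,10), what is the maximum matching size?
5 (matching: (2,11), (3,8), (4,9), (5,10), (6,7); upper bound floor(n/2) = floor(11/2) = 5)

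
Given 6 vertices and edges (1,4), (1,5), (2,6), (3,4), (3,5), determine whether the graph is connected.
No, it has 2 components: {1, 3, 4, 5}, {2, 6}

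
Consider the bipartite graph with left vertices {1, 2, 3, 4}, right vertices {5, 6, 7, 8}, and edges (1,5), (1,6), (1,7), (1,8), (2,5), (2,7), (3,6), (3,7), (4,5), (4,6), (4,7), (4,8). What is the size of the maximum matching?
4 (matching: (1,8), (2,7), (3,6), (4,5); upper bound min(|L|,|R|) = min(4,4) = 4)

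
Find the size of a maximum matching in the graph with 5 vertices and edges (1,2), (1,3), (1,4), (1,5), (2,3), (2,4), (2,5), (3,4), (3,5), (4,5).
2 (matching: (1,5), (2,4); upper bound floor(n/2) = floor(5/2) = 2)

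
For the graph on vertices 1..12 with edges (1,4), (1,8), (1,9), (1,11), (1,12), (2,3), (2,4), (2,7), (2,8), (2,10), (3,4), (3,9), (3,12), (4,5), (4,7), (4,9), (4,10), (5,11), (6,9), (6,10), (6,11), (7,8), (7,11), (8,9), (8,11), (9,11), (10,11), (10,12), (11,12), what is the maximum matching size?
6 (matching: (1,9), (2,3), (4,5), (6,10), (7,8), (11,12); upper bound floor(n/2) = floor(12/2) = 6)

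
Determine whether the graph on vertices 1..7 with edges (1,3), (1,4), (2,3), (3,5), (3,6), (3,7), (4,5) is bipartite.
Yes. Partition: {1, 2, 5, 6, 7}, {3, 4}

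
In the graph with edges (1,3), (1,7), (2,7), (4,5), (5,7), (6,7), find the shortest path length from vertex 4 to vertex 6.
3 (path: 4 -> 5 -> 7 -> 6, 3 edges)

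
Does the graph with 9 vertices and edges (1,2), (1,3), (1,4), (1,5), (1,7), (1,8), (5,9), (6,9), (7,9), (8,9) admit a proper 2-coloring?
Yes. Partition: {1, 9}, {2, 3, 4, 5, 6, 7, 8}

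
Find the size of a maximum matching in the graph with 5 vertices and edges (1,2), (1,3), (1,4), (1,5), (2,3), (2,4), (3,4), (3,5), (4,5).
2 (matching: (1,4), (3,5); upper bound floor(n/2) = floor(5/2) = 2)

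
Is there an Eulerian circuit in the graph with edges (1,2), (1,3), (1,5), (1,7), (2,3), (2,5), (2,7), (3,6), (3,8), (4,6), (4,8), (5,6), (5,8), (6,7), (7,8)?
Yes (the graph is connected and all 8 vertices have even degree)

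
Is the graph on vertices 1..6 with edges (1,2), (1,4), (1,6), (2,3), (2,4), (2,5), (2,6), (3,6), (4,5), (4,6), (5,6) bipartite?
No (odd cycle of length 3: 6 -> 1 -> 4 -> 6)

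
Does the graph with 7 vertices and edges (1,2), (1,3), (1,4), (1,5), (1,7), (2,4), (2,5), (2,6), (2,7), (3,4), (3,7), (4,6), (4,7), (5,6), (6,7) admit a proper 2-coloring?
No (odd cycle of length 3: 4 -> 1 -> 2 -> 4)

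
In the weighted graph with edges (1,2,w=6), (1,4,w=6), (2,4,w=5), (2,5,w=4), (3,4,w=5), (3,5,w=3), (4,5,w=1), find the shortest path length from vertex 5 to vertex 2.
4 (path: 5 -> 2; weights 4 = 4)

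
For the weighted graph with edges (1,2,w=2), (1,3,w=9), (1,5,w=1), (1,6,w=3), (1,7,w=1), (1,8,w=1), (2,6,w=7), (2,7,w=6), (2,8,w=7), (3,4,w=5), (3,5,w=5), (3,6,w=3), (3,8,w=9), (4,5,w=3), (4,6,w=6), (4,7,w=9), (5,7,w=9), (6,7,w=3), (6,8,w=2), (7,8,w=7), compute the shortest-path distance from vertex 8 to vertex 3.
5 (path: 8 -> 6 -> 3; weights 2 + 3 = 5)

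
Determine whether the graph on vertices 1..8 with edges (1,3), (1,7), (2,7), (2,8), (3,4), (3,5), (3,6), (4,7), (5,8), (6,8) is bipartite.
Yes. Partition: {1, 2, 4, 5, 6}, {3, 7, 8}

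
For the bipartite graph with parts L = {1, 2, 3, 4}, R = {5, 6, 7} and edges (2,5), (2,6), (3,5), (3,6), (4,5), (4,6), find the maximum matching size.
2 (matching: (2,6), (3,5); upper bound min(|L|,|R|) = min(4,3) = 3)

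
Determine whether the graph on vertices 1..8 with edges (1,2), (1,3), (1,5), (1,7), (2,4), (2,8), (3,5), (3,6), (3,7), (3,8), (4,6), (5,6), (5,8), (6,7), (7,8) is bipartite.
No (odd cycle of length 3: 7 -> 1 -> 3 -> 7)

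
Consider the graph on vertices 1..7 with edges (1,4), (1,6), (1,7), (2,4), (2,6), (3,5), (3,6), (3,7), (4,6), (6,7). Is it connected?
Yes (BFS from 1 visits [1, 4, 6, 7, 2, 3, 5] — all 7 vertices reached)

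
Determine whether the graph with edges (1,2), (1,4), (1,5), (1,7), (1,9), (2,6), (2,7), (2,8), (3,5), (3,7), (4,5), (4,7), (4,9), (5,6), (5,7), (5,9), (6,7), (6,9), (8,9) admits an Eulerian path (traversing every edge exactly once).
Yes (the graph is connected and exactly 2 vertices have odd degree: {1, 9}; any Eulerian path must start and end at those)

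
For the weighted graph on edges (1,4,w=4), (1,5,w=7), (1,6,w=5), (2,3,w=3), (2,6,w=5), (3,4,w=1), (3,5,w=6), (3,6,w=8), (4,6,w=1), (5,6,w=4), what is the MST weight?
13 (MST edges: (1,4,w=4), (2,3,w=3), (3,4,w=1), (4,6,w=1), (5,6,w=4); sum of weights 4 + 3 + 1 + 1 + 4 = 13)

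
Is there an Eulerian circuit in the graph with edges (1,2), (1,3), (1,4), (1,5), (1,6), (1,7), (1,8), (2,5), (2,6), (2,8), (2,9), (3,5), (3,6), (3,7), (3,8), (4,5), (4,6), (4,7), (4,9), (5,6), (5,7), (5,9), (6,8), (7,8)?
No (8 vertices have odd degree: {1, 2, 3, 4, 5, 7, 8, 9}; Eulerian circuit requires 0)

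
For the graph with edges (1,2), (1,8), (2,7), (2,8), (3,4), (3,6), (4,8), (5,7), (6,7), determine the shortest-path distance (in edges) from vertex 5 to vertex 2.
2 (path: 5 -> 7 -> 2, 2 edges)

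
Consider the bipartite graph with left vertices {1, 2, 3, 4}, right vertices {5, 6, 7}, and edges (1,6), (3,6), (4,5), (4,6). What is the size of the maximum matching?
2 (matching: (1,6), (4,5); upper bound min(|L|,|R|) = min(4,3) = 3)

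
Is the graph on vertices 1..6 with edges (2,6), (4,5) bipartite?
Yes. Partition: {1, 2, 3, 4}, {5, 6}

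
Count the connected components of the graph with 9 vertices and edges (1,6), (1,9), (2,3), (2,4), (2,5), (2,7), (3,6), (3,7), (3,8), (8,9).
1 (components: {1, 2, 3, 4, 5, 6, 7, 8, 9})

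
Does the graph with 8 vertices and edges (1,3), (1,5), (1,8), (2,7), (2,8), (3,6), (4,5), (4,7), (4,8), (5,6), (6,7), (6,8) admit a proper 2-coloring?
Yes. Partition: {1, 2, 4, 6}, {3, 5, 7, 8}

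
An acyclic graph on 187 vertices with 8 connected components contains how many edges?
179 (Each of the 8 component trees on V_i vertices has V_i - 1 edges; summing gives V - C = 187 - 8 = 179)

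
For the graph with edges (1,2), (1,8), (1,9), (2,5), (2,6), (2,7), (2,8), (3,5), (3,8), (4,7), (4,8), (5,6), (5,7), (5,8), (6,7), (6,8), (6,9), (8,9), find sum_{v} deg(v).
36 (handshake: sum of degrees = 2|E| = 2 x 18 = 36)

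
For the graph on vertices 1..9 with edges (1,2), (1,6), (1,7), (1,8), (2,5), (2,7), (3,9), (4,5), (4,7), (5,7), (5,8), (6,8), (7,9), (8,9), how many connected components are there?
1 (components: {1, 2, 3, 4, 5, 6, 7, 8, 9})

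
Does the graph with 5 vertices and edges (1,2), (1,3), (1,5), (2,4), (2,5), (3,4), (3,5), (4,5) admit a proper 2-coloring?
No (odd cycle of length 3: 5 -> 1 -> 2 -> 5)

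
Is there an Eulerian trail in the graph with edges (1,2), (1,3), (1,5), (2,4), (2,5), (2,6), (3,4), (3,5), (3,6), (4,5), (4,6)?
Yes (the graph is connected and exactly 2 vertices have odd degree: {1, 6}; any Eulerian path must start and end at those)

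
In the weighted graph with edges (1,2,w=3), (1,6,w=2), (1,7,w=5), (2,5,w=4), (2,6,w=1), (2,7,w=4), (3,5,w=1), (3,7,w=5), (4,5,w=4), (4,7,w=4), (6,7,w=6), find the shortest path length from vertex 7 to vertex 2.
4 (path: 7 -> 2; weights 4 = 4)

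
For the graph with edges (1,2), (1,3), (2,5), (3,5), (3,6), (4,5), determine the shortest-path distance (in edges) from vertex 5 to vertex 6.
2 (path: 5 -> 3 -> 6, 2 edges)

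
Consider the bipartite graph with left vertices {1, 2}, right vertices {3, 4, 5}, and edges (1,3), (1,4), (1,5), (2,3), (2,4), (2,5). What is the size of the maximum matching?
2 (matching: (1,5), (2,4); upper bound min(|L|,|R|) = min(2,3) = 2)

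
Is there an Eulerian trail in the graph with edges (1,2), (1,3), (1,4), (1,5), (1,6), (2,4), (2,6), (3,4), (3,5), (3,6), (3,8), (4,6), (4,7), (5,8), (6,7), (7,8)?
No (8 vertices have odd degree: {1, 2, 3, 4, 5, 6, 7, 8}; Eulerian path requires 0 or 2)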